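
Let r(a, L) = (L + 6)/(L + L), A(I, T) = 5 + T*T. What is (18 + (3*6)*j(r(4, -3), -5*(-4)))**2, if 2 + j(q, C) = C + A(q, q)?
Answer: 762129/4 ≈ 1.9053e+5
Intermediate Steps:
A(I, T) = 5 + T**2
r(a, L) = (6 + L)/(2*L) (r(a, L) = (6 + L)/((2*L)) = (6 + L)*(1/(2*L)) = (6 + L)/(2*L))
j(q, C) = 3 + C + q**2 (j(q, C) = -2 + (C + (5 + q**2)) = -2 + (5 + C + q**2) = 3 + C + q**2)
(18 + (3*6)*j(r(4, -3), -5*(-4)))**2 = (18 + (3*6)*(3 - 5*(-4) + ((1/2)*(6 - 3)/(-3))**2))**2 = (18 + 18*(3 + 20 + ((1/2)*(-1/3)*3)**2))**2 = (18 + 18*(3 + 20 + (-1/2)**2))**2 = (18 + 18*(3 + 20 + 1/4))**2 = (18 + 18*(93/4))**2 = (18 + 837/2)**2 = (873/2)**2 = 762129/4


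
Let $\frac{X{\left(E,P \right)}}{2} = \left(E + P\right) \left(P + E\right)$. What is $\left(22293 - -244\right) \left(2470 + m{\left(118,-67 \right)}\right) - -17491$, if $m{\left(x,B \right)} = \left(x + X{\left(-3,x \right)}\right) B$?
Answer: $-40061438191$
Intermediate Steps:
$X{\left(E,P \right)} = 2 \left(E + P\right)^{2}$ ($X{\left(E,P \right)} = 2 \left(E + P\right) \left(P + E\right) = 2 \left(E + P\right) \left(E + P\right) = 2 \left(E + P\right)^{2}$)
$m{\left(x,B \right)} = B \left(x + 2 \left(-3 + x\right)^{2}\right)$ ($m{\left(x,B \right)} = \left(x + 2 \left(-3 + x\right)^{2}\right) B = B \left(x + 2 \left(-3 + x\right)^{2}\right)$)
$\left(22293 - -244\right) \left(2470 + m{\left(118,-67 \right)}\right) - -17491 = \left(22293 - -244\right) \left(2470 - 67 \left(118 + 2 \left(-3 + 118\right)^{2}\right)\right) - -17491 = \left(22293 + \left(-12218 + 12462\right)\right) \left(2470 - 67 \left(118 + 2 \cdot 115^{2}\right)\right) + 17491 = \left(22293 + 244\right) \left(2470 - 67 \left(118 + 2 \cdot 13225\right)\right) + 17491 = 22537 \left(2470 - 67 \left(118 + 26450\right)\right) + 17491 = 22537 \left(2470 - 1780056\right) + 17491 = 22537 \left(-1777586\right) + 17491 = -40061455682 + 17491 = -40061438191$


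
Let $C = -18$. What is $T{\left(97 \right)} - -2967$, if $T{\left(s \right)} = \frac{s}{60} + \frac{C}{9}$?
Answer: $\frac{177997}{60} \approx 2966.6$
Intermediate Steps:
$T{\left(s \right)} = -2 + \frac{s}{60}$ ($T{\left(s \right)} = \frac{s}{60} - \frac{18}{9} = s \frac{1}{60} - 2 = \frac{s}{60} - 2 = -2 + \frac{s}{60}$)
$T{\left(97 \right)} - -2967 = \left(-2 + \frac{1}{60} \cdot 97\right) - -2967 = \left(-2 + \frac{97}{60}\right) + 2967 = - \frac{23}{60} + 2967 = \frac{177997}{60}$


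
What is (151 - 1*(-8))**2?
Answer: 25281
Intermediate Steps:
(151 - 1*(-8))**2 = (151 + 8)**2 = 159**2 = 25281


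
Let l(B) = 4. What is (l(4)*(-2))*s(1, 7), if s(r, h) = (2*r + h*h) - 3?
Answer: -384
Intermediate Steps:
s(r, h) = -3 + h² + 2*r (s(r, h) = (2*r + h²) - 3 = (h² + 2*r) - 3 = -3 + h² + 2*r)
(l(4)*(-2))*s(1, 7) = (4*(-2))*(-3 + 7² + 2*1) = -8*(-3 + 49 + 2) = -8*48 = -384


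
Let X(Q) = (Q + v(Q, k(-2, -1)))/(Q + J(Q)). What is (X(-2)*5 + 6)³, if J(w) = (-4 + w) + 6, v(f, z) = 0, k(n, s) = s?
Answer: 1331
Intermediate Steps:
J(w) = 2 + w
X(Q) = Q/(2 + 2*Q) (X(Q) = (Q + 0)/(Q + (2 + Q)) = Q/(2 + 2*Q))
(X(-2)*5 + 6)³ = (((½)*(-2)/(1 - 2))*5 + 6)³ = (((½)*(-2)/(-1))*5 + 6)³ = (((½)*(-2)*(-1))*5 + 6)³ = (1*5 + 6)³ = (5 + 6)³ = 11³ = 1331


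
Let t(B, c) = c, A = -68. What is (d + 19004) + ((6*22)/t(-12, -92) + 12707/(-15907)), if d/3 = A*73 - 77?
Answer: 1419089349/365861 ≈ 3878.8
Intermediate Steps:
d = -15123 (d = 3*(-68*73 - 77) = 3*(-4964 - 77) = 3*(-5041) = -15123)
(d + 19004) + ((6*22)/t(-12, -92) + 12707/(-15907)) = (-15123 + 19004) + ((6*22)/(-92) + 12707/(-15907)) = 3881 + (132*(-1/92) + 12707*(-1/15907)) = 3881 + (-33/23 - 12707/15907) = 3881 - 817192/365861 = 1419089349/365861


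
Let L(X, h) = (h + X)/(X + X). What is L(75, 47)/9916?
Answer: 61/743700 ≈ 8.2022e-5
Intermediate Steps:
L(X, h) = (X + h)/(2*X) (L(X, h) = (X + h)/((2*X)) = (X + h)*(1/(2*X)) = (X + h)/(2*X))
L(75, 47)/9916 = ((½)*(75 + 47)/75)/9916 = ((½)*(1/75)*122)*(1/9916) = (61/75)*(1/9916) = 61/743700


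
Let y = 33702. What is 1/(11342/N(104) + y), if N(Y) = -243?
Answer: 243/8178244 ≈ 2.9713e-5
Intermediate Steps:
1/(11342/N(104) + y) = 1/(11342/(-243) + 33702) = 1/(11342*(-1/243) + 33702) = 1/(-11342/243 + 33702) = 1/(8178244/243) = 243/8178244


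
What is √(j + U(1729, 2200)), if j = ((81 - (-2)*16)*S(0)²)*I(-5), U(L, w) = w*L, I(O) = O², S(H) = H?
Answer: 10*√38038 ≈ 1950.3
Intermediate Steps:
U(L, w) = L*w
j = 0 (j = ((81 - (-2)*16)*0²)*(-5)² = ((81 - 1*(-32))*0)*25 = ((81 + 32)*0)*25 = (113*0)*25 = 0*25 = 0)
√(j + U(1729, 2200)) = √(0 + 1729*2200) = √(0 + 3803800) = √3803800 = 10*√38038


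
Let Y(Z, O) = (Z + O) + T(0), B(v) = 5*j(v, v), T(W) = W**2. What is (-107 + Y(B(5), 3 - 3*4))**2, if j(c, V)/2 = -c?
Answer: 27556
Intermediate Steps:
j(c, V) = -2*c (j(c, V) = 2*(-c) = -2*c)
B(v) = -10*v (B(v) = 5*(-2*v) = -10*v)
Y(Z, O) = O + Z (Y(Z, O) = (Z + O) + 0**2 = (O + Z) + 0 = O + Z)
(-107 + Y(B(5), 3 - 3*4))**2 = (-107 + ((3 - 3*4) - 10*5))**2 = (-107 + ((3 - 12) - 50))**2 = (-107 + (-9 - 50))**2 = (-107 - 59)**2 = (-166)**2 = 27556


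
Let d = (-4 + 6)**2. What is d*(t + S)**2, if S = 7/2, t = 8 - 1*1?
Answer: 441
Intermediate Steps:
t = 7 (t = 8 - 1 = 7)
d = 4 (d = 2**2 = 4)
S = 7/2 (S = 7*(1/2) = 7/2 ≈ 3.5000)
d*(t + S)**2 = 4*(7 + 7/2)**2 = 4*(21/2)**2 = 4*(441/4) = 441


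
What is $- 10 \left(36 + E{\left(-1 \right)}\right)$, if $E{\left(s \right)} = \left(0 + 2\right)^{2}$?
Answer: $-400$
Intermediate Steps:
$E{\left(s \right)} = 4$ ($E{\left(s \right)} = 2^{2} = 4$)
$- 10 \left(36 + E{\left(-1 \right)}\right) = - 10 \left(36 + 4\right) = \left(-10\right) 40 = -400$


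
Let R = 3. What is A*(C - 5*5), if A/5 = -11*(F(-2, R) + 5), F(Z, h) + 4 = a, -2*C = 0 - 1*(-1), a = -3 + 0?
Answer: -2805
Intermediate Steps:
a = -3
C = -1/2 (C = -(0 - 1*(-1))/2 = -(0 + 1)/2 = -1/2*1 = -1/2 ≈ -0.50000)
F(Z, h) = -7 (F(Z, h) = -4 - 3 = -7)
A = 110 (A = 5*(-11*(-7 + 5)) = 5*(-11*(-2)) = 5*22 = 110)
A*(C - 5*5) = 110*(-1/2 - 5*5) = 110*(-1/2 - 25) = 110*(-51/2) = -2805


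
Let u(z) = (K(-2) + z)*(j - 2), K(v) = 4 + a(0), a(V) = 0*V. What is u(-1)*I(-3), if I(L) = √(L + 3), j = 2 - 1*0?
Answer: 0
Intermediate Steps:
a(V) = 0
j = 2 (j = 2 + 0 = 2)
K(v) = 4 (K(v) = 4 + 0 = 4)
I(L) = √(3 + L)
u(z) = 0 (u(z) = (4 + z)*(2 - 2) = (4 + z)*0 = 0)
u(-1)*I(-3) = 0*√(3 - 3) = 0*√0 = 0*0 = 0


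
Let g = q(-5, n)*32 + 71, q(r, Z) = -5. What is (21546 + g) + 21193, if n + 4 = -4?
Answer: 42650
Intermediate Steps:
n = -8 (n = -4 - 4 = -8)
g = -89 (g = -5*32 + 71 = -160 + 71 = -89)
(21546 + g) + 21193 = (21546 - 89) + 21193 = 21457 + 21193 = 42650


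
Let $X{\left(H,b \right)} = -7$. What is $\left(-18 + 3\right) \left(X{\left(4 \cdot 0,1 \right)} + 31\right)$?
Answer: $-360$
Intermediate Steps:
$\left(-18 + 3\right) \left(X{\left(4 \cdot 0,1 \right)} + 31\right) = \left(-18 + 3\right) \left(-7 + 31\right) = \left(-15\right) 24 = -360$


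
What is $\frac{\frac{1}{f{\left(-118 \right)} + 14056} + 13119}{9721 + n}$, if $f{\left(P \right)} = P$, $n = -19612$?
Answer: $- \frac{182852623}{137860758} \approx -1.3264$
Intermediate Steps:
$\frac{\frac{1}{f{\left(-118 \right)} + 14056} + 13119}{9721 + n} = \frac{\frac{1}{-118 + 14056} + 13119}{9721 - 19612} = \frac{\frac{1}{13938} + 13119}{-9891} = \left(\frac{1}{13938} + 13119\right) \left(- \frac{1}{9891}\right) = \frac{182852623}{13938} \left(- \frac{1}{9891}\right) = - \frac{182852623}{137860758}$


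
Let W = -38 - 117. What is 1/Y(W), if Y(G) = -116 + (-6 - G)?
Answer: 1/33 ≈ 0.030303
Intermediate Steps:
W = -155
Y(G) = -122 - G
1/Y(W) = 1/(-122 - 1*(-155)) = 1/(-122 + 155) = 1/33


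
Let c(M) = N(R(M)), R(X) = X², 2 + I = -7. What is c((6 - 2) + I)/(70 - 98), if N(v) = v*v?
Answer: -625/28 ≈ -22.321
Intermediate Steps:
I = -9 (I = -2 - 7 = -9)
N(v) = v²
c(M) = M⁴ (c(M) = (M²)² = M⁴)
c((6 - 2) + I)/(70 - 98) = ((6 - 2) - 9)⁴/(70 - 98) = (4 - 9)⁴/(-28) = -1/28*(-5)⁴ = -1/28*625 = -625/28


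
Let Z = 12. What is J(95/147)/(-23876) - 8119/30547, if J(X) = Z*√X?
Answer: -8119/30547 - √285/41783 ≈ -0.26619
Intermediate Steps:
J(X) = 12*√X
J(95/147)/(-23876) - 8119/30547 = (12*√(95/147))/(-23876) - 8119/30547 = (12*√(95*(1/147)))*(-1/23876) - 8119*1/30547 = (12*√(95/147))*(-1/23876) - 8119/30547 = (12*(√285/21))*(-1/23876) - 8119/30547 = (4*√285/7)*(-1/23876) - 8119/30547 = -√285/41783 - 8119/30547 = -8119/30547 - √285/41783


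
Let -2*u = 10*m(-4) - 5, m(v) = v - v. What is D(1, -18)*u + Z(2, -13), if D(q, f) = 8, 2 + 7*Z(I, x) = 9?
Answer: 21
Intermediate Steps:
m(v) = 0
Z(I, x) = 1 (Z(I, x) = -2/7 + (⅐)*9 = -2/7 + 9/7 = 1)
u = 5/2 (u = -(10*0 - 5)/2 = -(0 - 5)/2 = -½*(-5) = 5/2 ≈ 2.5000)
D(1, -18)*u + Z(2, -13) = 8*(5/2) + 1 = 20 + 1 = 21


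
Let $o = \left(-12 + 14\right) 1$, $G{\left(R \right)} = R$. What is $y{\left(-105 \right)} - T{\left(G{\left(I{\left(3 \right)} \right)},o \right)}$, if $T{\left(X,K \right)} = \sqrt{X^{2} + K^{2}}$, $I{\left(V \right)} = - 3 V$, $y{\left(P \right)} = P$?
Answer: $-105 - \sqrt{85} \approx -114.22$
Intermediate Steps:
$o = 2$ ($o = 2 \cdot 1 = 2$)
$T{\left(X,K \right)} = \sqrt{K^{2} + X^{2}}$
$y{\left(-105 \right)} - T{\left(G{\left(I{\left(3 \right)} \right)},o \right)} = -105 - \sqrt{2^{2} + \left(\left(-3\right) 3\right)^{2}} = -105 - \sqrt{4 + \left(-9\right)^{2}} = -105 - \sqrt{4 + 81} = -105 - \sqrt{85}$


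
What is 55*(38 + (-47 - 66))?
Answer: -4125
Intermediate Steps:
55*(38 + (-47 - 66)) = 55*(38 - 113) = 55*(-75) = -4125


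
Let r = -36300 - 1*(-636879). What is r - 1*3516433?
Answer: -2915854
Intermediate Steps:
r = 600579 (r = -36300 + 636879 = 600579)
r - 1*3516433 = 600579 - 1*3516433 = 600579 - 3516433 = -2915854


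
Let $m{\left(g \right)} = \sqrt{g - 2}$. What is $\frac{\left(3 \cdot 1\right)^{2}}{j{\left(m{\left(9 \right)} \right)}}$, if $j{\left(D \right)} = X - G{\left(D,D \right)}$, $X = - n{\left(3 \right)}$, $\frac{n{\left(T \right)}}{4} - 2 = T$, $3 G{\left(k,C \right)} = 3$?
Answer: $- \frac{3}{7} \approx -0.42857$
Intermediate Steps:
$G{\left(k,C \right)} = 1$ ($G{\left(k,C \right)} = \frac{1}{3} \cdot 3 = 1$)
$m{\left(g \right)} = \sqrt{-2 + g}$
$n{\left(T \right)} = 8 + 4 T$
$X = -20$ ($X = - (8 + 4 \cdot 3) = - (8 + 12) = \left(-1\right) 20 = -20$)
$j{\left(D \right)} = -21$ ($j{\left(D \right)} = -20 - 1 = -21$)
$\frac{\left(3 \cdot 1\right)^{2}}{j{\left(m{\left(9 \right)} \right)}} = \frac{\left(3 \cdot 1\right)^{2}}{-21} = - \frac{3^{2}}{21} = \left(- \frac{1}{21}\right) 9 = - \frac{3}{7}$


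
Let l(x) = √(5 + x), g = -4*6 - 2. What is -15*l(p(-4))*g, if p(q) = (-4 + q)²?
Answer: 390*√69 ≈ 3239.6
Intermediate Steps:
g = -26 (g = -24 - 2 = -26)
-15*l(p(-4))*g = -15*√(5 + (-4 - 4)²)*(-26) = -15*√(5 + (-8)²)*(-26) = -15*√(5 + 64)*(-26) = -15*√69*(-26) = -(-390)*√69 = 390*√69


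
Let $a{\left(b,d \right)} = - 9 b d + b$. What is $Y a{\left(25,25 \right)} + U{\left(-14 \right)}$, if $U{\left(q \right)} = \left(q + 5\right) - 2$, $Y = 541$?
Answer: $-3029611$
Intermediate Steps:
$U{\left(q \right)} = 3 + q$ ($U{\left(q \right)} = \left(5 + q\right) - 2 = 3 + q$)
$a{\left(b,d \right)} = b - 9 b d$ ($a{\left(b,d \right)} = - 9 b d + b = b - 9 b d$)
$Y a{\left(25,25 \right)} + U{\left(-14 \right)} = 541 \cdot 25 \left(1 - 225\right) + \left(3 - 14\right) = 541 \cdot 25 \left(1 - 225\right) - 11 = 541 \cdot 25 \left(-224\right) - 11 = 541 \left(-5600\right) - 11 = -3029600 - 11 = -3029611$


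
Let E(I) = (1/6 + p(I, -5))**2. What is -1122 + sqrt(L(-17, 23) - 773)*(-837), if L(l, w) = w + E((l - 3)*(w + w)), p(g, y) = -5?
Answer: -1122 - 279*I*sqrt(26159)/2 ≈ -1122.0 - 22562.0*I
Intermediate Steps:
E(I) = 841/36 (E(I) = (1/6 - 5)**2 = (-29/6)**2 = 841/36)
L(l, w) = 841/36 + w (L(l, w) = w + 841/36 = 841/36 + w)
-1122 + sqrt(L(-17, 23) - 773)*(-837) = -1122 + sqrt((841/36 + 23) - 773)*(-837) = -1122 + sqrt(1669/36 - 773)*(-837) = -1122 + sqrt(-26159/36)*(-837) = -1122 + (I*sqrt(26159)/6)*(-837) = -1122 - 279*I*sqrt(26159)/2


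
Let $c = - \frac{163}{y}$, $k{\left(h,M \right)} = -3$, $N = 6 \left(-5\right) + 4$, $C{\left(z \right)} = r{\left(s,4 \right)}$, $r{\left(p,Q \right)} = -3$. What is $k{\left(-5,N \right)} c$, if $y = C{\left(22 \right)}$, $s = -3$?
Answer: $-163$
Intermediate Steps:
$C{\left(z \right)} = -3$
$y = -3$
$N = -26$ ($N = -30 + 4 = -26$)
$c = \frac{163}{3}$ ($c = - \frac{163}{-3} = \left(-163\right) \left(- \frac{1}{3}\right) = \frac{163}{3} \approx 54.333$)
$k{\left(-5,N \right)} c = \left(-3\right) \frac{163}{3} = -163$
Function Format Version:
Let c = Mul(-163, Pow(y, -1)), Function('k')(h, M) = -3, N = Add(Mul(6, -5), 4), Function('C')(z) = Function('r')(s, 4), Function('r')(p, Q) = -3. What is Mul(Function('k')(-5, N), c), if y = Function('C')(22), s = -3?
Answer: -163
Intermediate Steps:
Function('C')(z) = -3
y = -3
N = -26 (N = Add(-30, 4) = -26)
c = Rational(163, 3) (c = Mul(-163, Pow(-3, -1)) = Mul(-163, Rational(-1, 3)) = Rational(163, 3) ≈ 54.333)
Mul(Function('k')(-5, N), c) = Mul(-3, Rational(163, 3)) = -163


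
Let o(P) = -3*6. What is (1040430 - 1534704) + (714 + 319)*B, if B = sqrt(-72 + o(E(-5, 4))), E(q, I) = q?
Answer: -494274 + 3099*I*sqrt(10) ≈ -4.9427e+5 + 9799.9*I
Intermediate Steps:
o(P) = -18
B = 3*I*sqrt(10) (B = sqrt(-72 - 18) = sqrt(-90) = 3*I*sqrt(10) ≈ 9.4868*I)
(1040430 - 1534704) + (714 + 319)*B = (1040430 - 1534704) + (714 + 319)*(3*I*sqrt(10)) = -494274 + 1033*(3*I*sqrt(10)) = -494274 + 3099*I*sqrt(10)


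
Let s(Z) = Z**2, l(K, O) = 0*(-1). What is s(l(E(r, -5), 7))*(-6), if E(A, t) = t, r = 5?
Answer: 0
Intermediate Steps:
l(K, O) = 0
s(l(E(r, -5), 7))*(-6) = 0**2*(-6) = 0*(-6) = 0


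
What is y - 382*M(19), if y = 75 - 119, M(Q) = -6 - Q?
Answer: 9506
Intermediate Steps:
y = -44
y - 382*M(19) = -44 - 382*(-6 - 1*19) = -44 - 382*(-6 - 19) = -44 - 382*(-25) = -44 + 9550 = 9506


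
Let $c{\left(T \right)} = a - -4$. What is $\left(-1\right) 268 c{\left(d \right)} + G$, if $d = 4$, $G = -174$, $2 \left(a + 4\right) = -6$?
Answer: $630$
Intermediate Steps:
$a = -7$ ($a = -4 + \frac{1}{2} \left(-6\right) = -4 - 3 = -7$)
$c{\left(T \right)} = -3$ ($c{\left(T \right)} = -7 - -4 = -7 + 4 = -3$)
$\left(-1\right) 268 c{\left(d \right)} + G = \left(-1\right) 268 \left(-3\right) - 174 = \left(-268\right) \left(-3\right) - 174 = 804 - 174 = 630$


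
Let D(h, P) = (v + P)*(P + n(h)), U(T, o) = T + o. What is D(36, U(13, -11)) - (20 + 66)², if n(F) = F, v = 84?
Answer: -4128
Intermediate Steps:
D(h, P) = (84 + P)*(P + h)
D(36, U(13, -11)) - (20 + 66)² = ((13 - 11)² + 84*(13 - 11) + 84*36 + (13 - 11)*36) - (20 + 66)² = (2² + 84*2 + 3024 + 2*36) - 1*86² = (4 + 168 + 3024 + 72) - 1*7396 = 3268 - 7396 = -4128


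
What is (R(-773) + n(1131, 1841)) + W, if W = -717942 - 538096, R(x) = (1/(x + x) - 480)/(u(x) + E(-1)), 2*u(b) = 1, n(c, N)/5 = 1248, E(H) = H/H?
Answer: -2899023643/2319 ≈ -1.2501e+6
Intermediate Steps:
E(H) = 1
n(c, N) = 6240 (n(c, N) = 5*1248 = 6240)
u(b) = ½ (u(b) = (½)*1 = ½)
R(x) = -320 + 1/(3*x) (R(x) = (1/(x + x) - 480)/(½ + 1) = (1/(2*x) - 480)/(3/2) = (1/(2*x) - 480)*(⅔) = (-480 + 1/(2*x))*(⅔) = -320 + 1/(3*x))
W = -1256038
(R(-773) + n(1131, 1841)) + W = ((-320 + (⅓)/(-773)) + 6240) - 1256038 = ((-320 + (⅓)*(-1/773)) + 6240) - 1256038 = ((-320 - 1/2319) + 6240) - 1256038 = (-742081/2319 + 6240) - 1256038 = 13728479/2319 - 1256038 = -2899023643/2319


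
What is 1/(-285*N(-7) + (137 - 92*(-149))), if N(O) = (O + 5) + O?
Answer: 1/16410 ≈ 6.0938e-5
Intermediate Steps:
N(O) = 5 + 2*O (N(O) = (5 + O) + O = 5 + 2*O)
1/(-285*N(-7) + (137 - 92*(-149))) = 1/(-285*(5 + 2*(-7)) + (137 - 92*(-149))) = 1/(-285*(5 - 14) + (137 + 13708)) = 1/(-285*(-9) + 13845) = 1/(2565 + 13845) = 1/16410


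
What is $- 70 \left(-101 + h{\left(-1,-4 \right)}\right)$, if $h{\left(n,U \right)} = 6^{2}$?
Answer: $4550$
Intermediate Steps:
$h{\left(n,U \right)} = 36$
$- 70 \left(-101 + h{\left(-1,-4 \right)}\right) = - 70 \left(-101 + 36\right) = \left(-70\right) \left(-65\right) = 4550$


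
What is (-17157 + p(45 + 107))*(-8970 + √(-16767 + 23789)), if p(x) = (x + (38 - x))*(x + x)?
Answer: 50276850 - 5605*√7022 ≈ 4.9807e+7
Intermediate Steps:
p(x) = 76*x (p(x) = 38*(2*x) = 76*x)
(-17157 + p(45 + 107))*(-8970 + √(-16767 + 23789)) = (-17157 + 76*(45 + 107))*(-8970 + √(-16767 + 23789)) = (-17157 + 76*152)*(-8970 + √7022) = (-17157 + 11552)*(-8970 + √7022) = -5605*(-8970 + √7022) = 50276850 - 5605*√7022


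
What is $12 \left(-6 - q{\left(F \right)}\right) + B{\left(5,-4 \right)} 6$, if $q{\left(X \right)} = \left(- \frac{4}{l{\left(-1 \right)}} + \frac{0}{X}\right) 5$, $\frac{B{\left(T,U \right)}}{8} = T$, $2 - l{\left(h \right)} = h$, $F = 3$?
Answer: $248$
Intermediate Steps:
$l{\left(h \right)} = 2 - h$
$B{\left(T,U \right)} = 8 T$
$q{\left(X \right)} = - \frac{20}{3}$ ($q{\left(X \right)} = \left(- \frac{4}{2 - -1} + \frac{0}{X}\right) 5 = \left(- \frac{4}{2 + 1} + 0\right) 5 = \left(- \frac{4}{3} + 0\right) 5 = \left(- \frac{4}{3}\right) 5 = - \frac{20}{3}$)
$12 \left(-6 - q{\left(F \right)}\right) + B{\left(5,-4 \right)} 6 = 12 \left(-6 - - \frac{20}{3}\right) + 8 \cdot 5 \cdot 6 = 12 \left(-6 + \frac{20}{3}\right) + 40 \cdot 6 = 12 \cdot \frac{2}{3} + 240 = 8 + 240 = 248$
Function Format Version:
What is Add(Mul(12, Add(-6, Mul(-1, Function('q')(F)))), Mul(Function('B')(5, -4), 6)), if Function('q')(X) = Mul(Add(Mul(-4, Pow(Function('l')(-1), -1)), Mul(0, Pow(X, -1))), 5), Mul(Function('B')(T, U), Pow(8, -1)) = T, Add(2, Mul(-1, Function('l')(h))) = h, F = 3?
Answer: 248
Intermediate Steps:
Function('l')(h) = Add(2, Mul(-1, h))
Function('B')(T, U) = Mul(8, T)
Function('q')(X) = Rational(-20, 3) (Function('q')(X) = Mul(Add(Mul(-4, Pow(Add(2, Mul(-1, -1)), -1)), Mul(0, Pow(X, -1))), 5) = Mul(Add(Mul(-4, Pow(Add(2, 1), -1)), 0), 5) = Mul(Add(Mul(-4, Pow(3, -1)), 0), 5) = Mul(Add(Mul(-4, Rational(1, 3)), 0), 5) = Mul(Add(Rational(-4, 3), 0), 5) = Mul(Rational(-4, 3), 5) = Rational(-20, 3))
Add(Mul(12, Add(-6, Mul(-1, Function('q')(F)))), Mul(Function('B')(5, -4), 6)) = Add(Mul(12, Add(-6, Mul(-1, Rational(-20, 3)))), Mul(Mul(8, 5), 6)) = Add(Mul(12, Add(-6, Rational(20, 3))), Mul(40, 6)) = Add(Mul(12, Rational(2, 3)), 240) = Add(8, 240) = 248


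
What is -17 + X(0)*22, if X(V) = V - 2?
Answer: -61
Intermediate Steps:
X(V) = -2 + V
-17 + X(0)*22 = -17 + (-2 + 0)*22 = -17 - 2*22 = -17 - 44 = -61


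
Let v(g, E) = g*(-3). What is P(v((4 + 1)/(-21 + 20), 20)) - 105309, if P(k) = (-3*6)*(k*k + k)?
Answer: -109629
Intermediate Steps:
v(g, E) = -3*g
P(k) = -18*k - 18*k² (P(k) = -18*(k² + k) = -18*(k + k²) = -18*k - 18*k²)
P(v((4 + 1)/(-21 + 20), 20)) - 105309 = -18*(-3*(4 + 1)/(-21 + 20))*(1 - 3*(4 + 1)/(-21 + 20)) - 105309 = -18*(-15/(-1))*(1 - 15/(-1)) - 105309 = -18*(-15*(-1))*(1 - 15*(-1)) - 105309 = -18*(-3*(-5))*(1 - 3*(-5)) - 105309 = -18*15*(1 + 15) - 105309 = -18*15*16 - 105309 = -4320 - 105309 = -109629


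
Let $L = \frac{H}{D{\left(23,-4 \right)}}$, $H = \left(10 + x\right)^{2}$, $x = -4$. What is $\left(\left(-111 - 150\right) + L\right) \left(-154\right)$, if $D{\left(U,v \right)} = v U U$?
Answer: $\frac{21264012}{529} \approx 40197.0$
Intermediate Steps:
$D{\left(U,v \right)} = v U^{2}$ ($D{\left(U,v \right)} = U v U = v U^{2}$)
$H = 36$ ($H = \left(10 - 4\right)^{2} = 6^{2} = 36$)
$L = - \frac{9}{529}$ ($L = \frac{36}{\left(-4\right) 23^{2}} = \frac{36}{\left(-4\right) 529} = \frac{36}{-2116} = 36 \left(- \frac{1}{2116}\right) = - \frac{9}{529} \approx -0.017013$)
$\left(\left(-111 - 150\right) + L\right) \left(-154\right) = \left(\left(-111 - 150\right) - \frac{9}{529}\right) \left(-154\right) = \left(-261 - \frac{9}{529}\right) \left(-154\right) = \left(- \frac{138078}{529}\right) \left(-154\right) = \frac{21264012}{529}$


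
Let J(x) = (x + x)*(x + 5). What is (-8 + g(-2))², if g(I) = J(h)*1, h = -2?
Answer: 400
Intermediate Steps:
J(x) = 2*x*(5 + x) (J(x) = (2*x)*(5 + x) = 2*x*(5 + x))
g(I) = -12 (g(I) = (2*(-2)*(5 - 2))*1 = (2*(-2)*3)*1 = -12*1 = -12)
(-8 + g(-2))² = (-8 - 12)² = (-20)² = 400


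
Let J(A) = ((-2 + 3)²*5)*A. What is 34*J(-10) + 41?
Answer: -1659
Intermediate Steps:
J(A) = 5*A (J(A) = (1²*5)*A = (1*5)*A = 5*A)
34*J(-10) + 41 = 34*(5*(-10)) + 41 = 34*(-50) + 41 = -1700 + 41 = -1659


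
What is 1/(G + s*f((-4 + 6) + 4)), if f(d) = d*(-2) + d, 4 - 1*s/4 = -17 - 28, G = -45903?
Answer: -1/47079 ≈ -2.1241e-5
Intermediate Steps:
s = 196 (s = 16 - 4*(-17 - 28) = 16 - 4*(-45) = 16 + 180 = 196)
f(d) = -d (f(d) = -2*d + d = -d)
1/(G + s*f((-4 + 6) + 4)) = 1/(-45903 + 196*(-((-4 + 6) + 4))) = 1/(-45903 + 196*(-(2 + 4))) = 1/(-45903 + 196*(-1*6)) = 1/(-45903 + 196*(-6)) = 1/(-45903 - 1176) = 1/(-47079) = -1/47079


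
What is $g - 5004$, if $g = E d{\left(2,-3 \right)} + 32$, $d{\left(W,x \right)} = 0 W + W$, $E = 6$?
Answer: $-4960$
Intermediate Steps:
$d{\left(W,x \right)} = W$ ($d{\left(W,x \right)} = 0 + W = W$)
$g = 44$ ($g = 6 \cdot 2 + 32 = 12 + 32 = 44$)
$g - 5004 = 44 - 5004 = -4960$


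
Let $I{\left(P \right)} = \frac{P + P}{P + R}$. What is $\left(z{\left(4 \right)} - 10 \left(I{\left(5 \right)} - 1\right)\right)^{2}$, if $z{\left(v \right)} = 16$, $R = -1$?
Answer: $1$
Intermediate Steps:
$I{\left(P \right)} = \frac{2 P}{-1 + P}$ ($I{\left(P \right)} = \frac{P + P}{P - 1} = \frac{2 P}{-1 + P}$)
$\left(z{\left(4 \right)} - 10 \left(I{\left(5 \right)} - 1\right)\right)^{2} = \left(16 - 10 \left(2 \cdot 5 \frac{1}{-1 + 5} - 1\right)\right)^{2} = \left(16 - 10 \left(2 \cdot 5 \cdot \frac{1}{4} - 1\right)\right)^{2} = \left(16 - 10 \left(\frac{5}{2} - 1\right)\right)^{2} = \left(16 - 15\right)^{2} = 1^{2} = 1$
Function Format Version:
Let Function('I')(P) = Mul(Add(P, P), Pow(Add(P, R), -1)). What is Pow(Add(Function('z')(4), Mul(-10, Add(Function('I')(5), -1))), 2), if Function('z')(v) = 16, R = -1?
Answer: 1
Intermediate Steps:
Function('I')(P) = Mul(2, P, Pow(Add(-1, P), -1)) (Function('I')(P) = Mul(Add(P, P), Pow(Add(P, -1), -1)) = Mul(Mul(2, P), Pow(Add(-1, P), -1)) = Mul(2, P, Pow(Add(-1, P), -1)))
Pow(Add(Function('z')(4), Mul(-10, Add(Function('I')(5), -1))), 2) = Pow(Add(16, Mul(-10, Add(Mul(2, 5, Pow(Add(-1, 5), -1)), -1))), 2) = Pow(Add(16, Mul(-10, Add(Mul(2, 5, Pow(4, -1)), -1))), 2) = Pow(Add(16, Mul(-10, Add(Mul(2, 5, Rational(1, 4)), -1))), 2) = Pow(Add(16, Mul(-10, Add(Rational(5, 2), -1))), 2) = Pow(Add(16, Mul(-10, Rational(3, 2))), 2) = Pow(Add(16, -15), 2) = Pow(1, 2) = 1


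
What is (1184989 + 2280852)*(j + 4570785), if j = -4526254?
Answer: 154337365571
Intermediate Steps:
(1184989 + 2280852)*(j + 4570785) = (1184989 + 2280852)*(-4526254 + 4570785) = 3465841*44531 = 154337365571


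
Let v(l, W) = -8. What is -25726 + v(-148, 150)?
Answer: -25734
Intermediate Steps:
-25726 + v(-148, 150) = -25726 - 8 = -25734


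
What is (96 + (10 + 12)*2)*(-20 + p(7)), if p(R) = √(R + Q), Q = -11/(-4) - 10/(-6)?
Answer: -2800 + 70*√411/3 ≈ -2327.0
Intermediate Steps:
Q = 53/12 (Q = -11*(-¼) - 10*(-⅙) = 11/4 + 5/3 = 53/12 ≈ 4.4167)
p(R) = √(53/12 + R) (p(R) = √(R + 53/12) = √(53/12 + R))
(96 + (10 + 12)*2)*(-20 + p(7)) = (96 + (10 + 12)*2)*(-20 + √(159 + 36*7)/6) = (96 + 22*2)*(-20 + √(159 + 252)/6) = (96 + 44)*(-20 + √411/6) = 140*(-20 + √411/6) = -2800 + 70*√411/3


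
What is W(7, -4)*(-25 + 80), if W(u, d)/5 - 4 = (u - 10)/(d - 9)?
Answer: 15125/13 ≈ 1163.5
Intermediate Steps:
W(u, d) = 20 + 5*(-10 + u)/(-9 + d) (W(u, d) = 20 + 5*((u - 10)/(d - 9)) = 20 + 5*((-10 + u)/(-9 + d)) = 20 + 5*(-10 + u)/(-9 + d))
W(7, -4)*(-25 + 80) = (5*(-46 + 7 + 4*(-4))/(-9 - 4))*(-25 + 80) = (5*(-46 + 7 - 16)/(-13))*55 = (5*(-1/13)*(-55))*55 = (275/13)*55 = 15125/13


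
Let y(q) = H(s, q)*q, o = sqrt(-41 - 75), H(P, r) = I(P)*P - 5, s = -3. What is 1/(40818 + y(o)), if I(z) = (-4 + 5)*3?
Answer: 20409/833065930 + 7*I*sqrt(29)/416532965 ≈ 2.4499e-5 + 9.05e-8*I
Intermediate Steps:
I(z) = 3 (I(z) = 1*3 = 3)
H(P, r) = -5 + 3*P (H(P, r) = 3*P - 5 = -5 + 3*P)
o = 2*I*sqrt(29) (o = sqrt(-116) = 2*I*sqrt(29) ≈ 10.77*I)
y(q) = -14*q (y(q) = (-5 + 3*(-3))*q = (-5 - 9)*q = -14*q)
1/(40818 + y(o)) = 1/(40818 - 28*I*sqrt(29))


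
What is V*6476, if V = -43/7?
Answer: -278468/7 ≈ -39781.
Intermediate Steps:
V = -43/7 (V = -43*⅐ = -43/7 ≈ -6.1429)
V*6476 = -43/7*6476 = -278468/7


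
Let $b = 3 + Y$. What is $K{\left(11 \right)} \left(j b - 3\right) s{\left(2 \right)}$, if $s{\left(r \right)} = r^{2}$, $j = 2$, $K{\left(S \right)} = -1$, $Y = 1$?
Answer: $-20$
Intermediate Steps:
$b = 4$ ($b = 3 + 1 = 4$)
$K{\left(11 \right)} \left(j b - 3\right) s{\left(2 \right)} = - (2 \cdot 4 - 3) 2^{2} = - (8 - 3) 4 = \left(-1\right) 5 \cdot 4 = \left(-5\right) 4 = -20$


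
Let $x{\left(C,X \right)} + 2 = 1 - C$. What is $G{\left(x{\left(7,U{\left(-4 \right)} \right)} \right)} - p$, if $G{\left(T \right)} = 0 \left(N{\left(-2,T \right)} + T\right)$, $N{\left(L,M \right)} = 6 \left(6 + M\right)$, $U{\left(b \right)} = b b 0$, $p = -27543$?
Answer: $27543$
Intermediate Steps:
$U{\left(b \right)} = 0$ ($U{\left(b \right)} = b^{2} \cdot 0 = 0$)
$N{\left(L,M \right)} = 36 + 6 M$
$x{\left(C,X \right)} = -1 - C$ ($x{\left(C,X \right)} = -2 - \left(-1 + C\right) = -1 - C$)
$G{\left(T \right)} = 0$ ($G{\left(T \right)} = 0 \left(\left(36 + 6 T\right) + T\right) = 0 \left(36 + 7 T\right) = 0$)
$G{\left(x{\left(7,U{\left(-4 \right)} \right)} \right)} - p = 0 - -27543 = 0 + 27543 = 27543$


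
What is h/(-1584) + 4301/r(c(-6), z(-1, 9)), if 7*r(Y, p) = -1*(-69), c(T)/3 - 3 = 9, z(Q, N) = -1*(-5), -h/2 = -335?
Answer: 345241/792 ≈ 435.91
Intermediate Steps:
h = 670 (h = -2*(-335) = 670)
z(Q, N) = 5
c(T) = 36 (c(T) = 9 + 3*9 = 9 + 27 = 36)
r(Y, p) = 69/7 (r(Y, p) = (-1*(-69))/7 = (⅐)*69 = 69/7)
h/(-1584) + 4301/r(c(-6), z(-1, 9)) = 670/(-1584) + 4301/(69/7) = 670*(-1/1584) + 4301*(7/69) = -335/792 + 1309/3 = 345241/792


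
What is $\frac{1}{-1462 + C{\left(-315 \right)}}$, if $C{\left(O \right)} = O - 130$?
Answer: $- \frac{1}{1907} \approx -0.00052438$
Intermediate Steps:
$C{\left(O \right)} = -130 + O$
$\frac{1}{-1462 + C{\left(-315 \right)}} = \frac{1}{-1462 - 445} = \frac{1}{-1907} = - \frac{1}{1907}$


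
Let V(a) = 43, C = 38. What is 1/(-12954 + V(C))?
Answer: -1/12911 ≈ -7.7453e-5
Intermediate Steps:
1/(-12954 + V(C)) = 1/(-12954 + 43) = 1/(-12911) = -1/12911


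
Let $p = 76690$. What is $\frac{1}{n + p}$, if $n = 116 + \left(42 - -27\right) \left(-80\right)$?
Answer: $\frac{1}{71286} \approx 1.4028 \cdot 10^{-5}$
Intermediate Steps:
$n = -5404$ ($n = 116 + \left(42 + 27\right) \left(-80\right) = 116 + 69 \left(-80\right) = 116 - 5520 = -5404$)
$\frac{1}{n + p} = \frac{1}{-5404 + 76690} = \frac{1}{71286}$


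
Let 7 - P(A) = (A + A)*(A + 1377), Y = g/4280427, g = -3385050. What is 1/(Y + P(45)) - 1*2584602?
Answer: -471933222097732023/182594156507 ≈ -2.5846e+6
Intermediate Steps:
Y = -1128350/1426809 (Y = -3385050/4280427 = -3385050*1/4280427 = -1128350/1426809 ≈ -0.79082)
P(A) = 7 - 2*A*(1377 + A) (P(A) = 7 - (A + A)*(A + 1377) = 7 - 2*A*(1377 + A))
1/(Y + P(45)) - 1*2584602 = 1/(-1128350/1426809 + (7 - 2754*45 - 2*45**2)) - 1*2584602 = 1/(-1128350/1426809 + (7 - 123930 - 2*2025)) - 2584602 = 1/(-1128350/1426809 + (7 - 123930 - 4050)) - 2584602 = 1/(-1128350/1426809 - 127973) - 2584602 = 1/(-182594156507/1426809) - 2584602 = -1426809/182594156507 - 2584602 = -471933222097732023/182594156507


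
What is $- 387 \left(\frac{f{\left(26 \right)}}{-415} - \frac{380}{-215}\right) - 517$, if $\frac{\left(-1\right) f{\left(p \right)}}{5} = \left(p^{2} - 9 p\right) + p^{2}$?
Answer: $- \frac{532349}{83} \approx -6413.8$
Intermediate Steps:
$f{\left(p \right)} = - 10 p^{2} + 45 p$ ($f{\left(p \right)} = - 5 \left(\left(p^{2} - 9 p\right) + p^{2}\right) = - 5 \left(- 9 p + 2 p^{2}\right) = - 10 p^{2} + 45 p$)
$- 387 \left(\frac{f{\left(26 \right)}}{-415} - \frac{380}{-215}\right) - 517 = - 387 \left(\frac{5 \cdot 26 \left(9 - 52\right)}{-415} - \frac{380}{-215}\right) - 517 = - 387 \left(5 \cdot 26 \left(9 - 52\right) \left(- \frac{1}{415}\right) - - \frac{76}{43}\right) - 517 = - 387 \left(5 \cdot 26 \left(-43\right) \left(- \frac{1}{415}\right) + \frac{76}{43}\right) - 517 = - 387 \left(\left(-5590\right) \left(- \frac{1}{415}\right) + \frac{76}{43}\right) - 517 = - 387 \left(\frac{1118}{83} + \frac{76}{43}\right) - 517 = \left(-387\right) \frac{54382}{3569} - 517 = - \frac{489438}{83} - 517 = - \frac{532349}{83}$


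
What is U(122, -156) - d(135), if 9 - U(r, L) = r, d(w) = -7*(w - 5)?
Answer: 797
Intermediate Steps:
d(w) = 35 - 7*w (d(w) = -7*(-5 + w) = 35 - 7*w)
U(r, L) = 9 - r
U(122, -156) - d(135) = (9 - 1*122) - (35 - 7*135) = (9 - 122) - (35 - 945) = -113 - 1*(-910) = -113 + 910 = 797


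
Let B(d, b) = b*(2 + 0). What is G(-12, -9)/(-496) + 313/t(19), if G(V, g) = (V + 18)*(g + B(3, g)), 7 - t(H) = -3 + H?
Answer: -76895/2232 ≈ -34.451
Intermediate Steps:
B(d, b) = 2*b (B(d, b) = b*2 = 2*b)
t(H) = 10 - H (t(H) = 7 - (-3 + H) = 7 + (3 - H) = 10 - H)
G(V, g) = 3*g*(18 + V) (G(V, g) = (V + 18)*(g + 2*g) = (18 + V)*(3*g) = 3*g*(18 + V))
G(-12, -9)/(-496) + 313/t(19) = (3*(-9)*(18 - 12))/(-496) + 313/(10 - 1*19) = (3*(-9)*6)*(-1/496) + 313/(10 - 19) = -162*(-1/496) + 313/(-9) = 81/248 + 313*(-⅑) = 81/248 - 313/9 = -76895/2232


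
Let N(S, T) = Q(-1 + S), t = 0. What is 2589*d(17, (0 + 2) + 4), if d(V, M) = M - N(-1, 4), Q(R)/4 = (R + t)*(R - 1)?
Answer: -46602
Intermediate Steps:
Q(R) = 4*R*(-1 + R) (Q(R) = 4*((R + 0)*(R - 1)) = 4*(R*(-1 + R)) = 4*R*(-1 + R))
N(S, T) = 4*(-1 + S)*(-2 + S) (N(S, T) = 4*(-1 + S)*(-1 + (-1 + S)) = 4*(-1 + S)*(-2 + S))
d(V, M) = -24 + M (d(V, M) = M - (4 - 4*(-1) + 4*(-1 - 1)**2) = M - (4 + 4 + 4*(-2)**2) = M - (4 + 4 + 4*4) = M - (4 + 4 + 16) = M - 1*24 = M - 24 = -24 + M)
2589*d(17, (0 + 2) + 4) = 2589*(-24 + ((0 + 2) + 4)) = 2589*(-24 + (2 + 4)) = 2589*(-24 + 6) = 2589*(-18) = -46602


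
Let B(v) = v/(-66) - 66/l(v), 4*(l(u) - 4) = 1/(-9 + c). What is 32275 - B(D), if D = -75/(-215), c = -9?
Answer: 8767223877/271502 ≈ 32292.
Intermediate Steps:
l(u) = 287/72 (l(u) = 4 + 1/(4*(-9 - 9)) = 4 + (¼)/(-18) = 4 + (¼)*(-1/18) = 4 - 1/72 = 287/72)
D = 15/43 (D = -75*(-1/215) = 15/43 ≈ 0.34884)
B(v) = -4752/287 - v/66 (B(v) = v/(-66) - 66/287/72 = v*(-1/66) - 66*72/287 = -v/66 - 4752/287 = -4752/287 - v/66)
32275 - B(D) = 32275 - (-4752/287 - 1/66*15/43) = 32275 - (-4752/287 - 5/946) = 32275 - 1*(-4496827/271502) = 32275 + 4496827/271502 = 8767223877/271502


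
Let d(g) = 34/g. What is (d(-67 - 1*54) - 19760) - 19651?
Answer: -4768765/121 ≈ -39411.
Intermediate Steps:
(d(-67 - 1*54) - 19760) - 19651 = (34/(-67 - 1*54) - 19760) - 19651 = (34/(-67 - 54) - 19760) - 19651 = (34/(-121) - 19760) - 19651 = (34*(-1/121) - 19760) - 19651 = (-34/121 - 19760) - 19651 = -2390994/121 - 19651 = -4768765/121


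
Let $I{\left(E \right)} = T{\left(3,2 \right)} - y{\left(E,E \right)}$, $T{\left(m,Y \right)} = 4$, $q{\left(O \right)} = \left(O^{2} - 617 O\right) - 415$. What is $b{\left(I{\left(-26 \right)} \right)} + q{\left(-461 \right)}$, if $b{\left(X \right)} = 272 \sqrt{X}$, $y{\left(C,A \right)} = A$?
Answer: $496543 + 272 \sqrt{30} \approx 4.9803 \cdot 10^{5}$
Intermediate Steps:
$q{\left(O \right)} = -415 + O^{2} - 617 O$
$I{\left(E \right)} = 4 - E$
$b{\left(I{\left(-26 \right)} \right)} + q{\left(-461 \right)} = 272 \sqrt{4 - -26} - \left(-284022 - 212521\right) = 272 \sqrt{4 + 26} + \left(-415 + 212521 + 284437\right) = 272 \sqrt{30} + 496543 = 496543 + 272 \sqrt{30}$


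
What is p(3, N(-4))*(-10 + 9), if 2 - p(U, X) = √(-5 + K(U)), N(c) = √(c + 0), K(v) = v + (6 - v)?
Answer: -1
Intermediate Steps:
K(v) = 6
N(c) = √c
p(U, X) = 1 (p(U, X) = 2 - √(-5 + 6) = 2 - √1 = 2 - 1*1 = 2 - 1 = 1)
p(3, N(-4))*(-10 + 9) = 1*(-10 + 9) = 1*(-1) = -1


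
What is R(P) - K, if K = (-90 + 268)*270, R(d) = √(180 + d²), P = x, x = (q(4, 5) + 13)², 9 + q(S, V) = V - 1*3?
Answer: -48060 + 6*√41 ≈ -48022.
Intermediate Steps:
q(S, V) = -12 + V (q(S, V) = -9 + (V - 1*3) = -9 + (V - 3) = -9 + (-3 + V) = -12 + V)
x = 36 (x = ((-12 + 5) + 13)² = (-7 + 13)² = 6² = 36)
P = 36
K = 48060 (K = 178*270 = 48060)
R(P) - K = √(180 + 36²) - 1*48060 = √(180 + 1296) - 48060 = √1476 - 48060 = 6*√41 - 48060 = -48060 + 6*√41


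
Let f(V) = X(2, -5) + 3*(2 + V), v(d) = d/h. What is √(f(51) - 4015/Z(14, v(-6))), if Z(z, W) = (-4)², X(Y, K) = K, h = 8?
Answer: I*√1551/4 ≈ 9.8457*I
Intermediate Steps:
v(d) = d/8
f(V) = 1 + 3*V (f(V) = -5 + 3*(2 + V) = -5 + (6 + 3*V) = 1 + 3*V)
Z(z, W) = 16
√(f(51) - 4015/Z(14, v(-6))) = √((1 + 3*51) - 4015/16) = √((1 + 153) - 4015*1/16) = √(154 - 4015/16) = √(-1551/16) = I*√1551/4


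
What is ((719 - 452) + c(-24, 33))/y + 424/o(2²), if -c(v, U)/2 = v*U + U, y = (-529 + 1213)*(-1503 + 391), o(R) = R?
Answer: 26874221/253536 ≈ 106.00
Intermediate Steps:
y = -760608 (y = 684*(-1112) = -760608)
c(v, U) = -2*U - 2*U*v (c(v, U) = -2*(v*U + U) = -2*(U*v + U) = -2*(U + U*v) = -2*U - 2*U*v)
((719 - 452) + c(-24, 33))/y + 424/o(2²) = ((719 - 452) - 2*33*(1 - 24))/(-760608) + 424/(2²) = (267 - 2*33*(-23))*(-1/760608) + 424/4 = (267 + 1518)*(-1/760608) + 424*(¼) = 1785*(-1/760608) + 106 = -595/253536 + 106 = 26874221/253536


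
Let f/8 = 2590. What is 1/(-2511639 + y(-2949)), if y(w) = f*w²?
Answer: 1/180191061081 ≈ 5.5497e-12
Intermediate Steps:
f = 20720 (f = 8*2590 = 20720)
y(w) = 20720*w²
1/(-2511639 + y(-2949)) = 1/(-2511639 + 20720*(-2949)²) = 1/(-2511639 + 20720*8696601) = 1/(-2511639 + 180193572720) = 1/180191061081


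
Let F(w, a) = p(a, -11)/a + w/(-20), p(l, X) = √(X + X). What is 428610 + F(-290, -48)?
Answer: 857249/2 - I*√22/48 ≈ 4.2862e+5 - 0.097717*I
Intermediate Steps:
p(l, X) = √2*√X (p(l, X) = √(2*X) = √2*√X)
F(w, a) = -w/20 + I*√22/a (F(w, a) = (√2*√(-11))/a + w/(-20) = (√2*(I*√11))/a + w*(-1/20) = (I*√22)/a - w/20 = I*√22/a - w/20 = -w/20 + I*√22/a)
428610 + F(-290, -48) = 428610 + (-1/20*(-290) + I*√22/(-48)) = 428610 + (29/2 + I*√22*(-1/48)) = 428610 + (29/2 - I*√22/48) = 857249/2 - I*√22/48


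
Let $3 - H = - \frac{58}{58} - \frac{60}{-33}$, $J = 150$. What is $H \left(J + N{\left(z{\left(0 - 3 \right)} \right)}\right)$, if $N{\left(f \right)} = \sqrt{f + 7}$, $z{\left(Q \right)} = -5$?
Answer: $\frac{3600}{11} + \frac{24 \sqrt{2}}{11} \approx 330.36$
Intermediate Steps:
$H = \frac{24}{11}$ ($H = 3 - \left(- \frac{58}{58} - \frac{60}{-33}\right) = 3 - \left(\left(-58\right) \frac{1}{58} - - \frac{20}{11}\right) = 3 - \left(-1 + \frac{20}{11}\right) = 3 - \frac{9}{11} = \frac{24}{11} \approx 2.1818$)
$N{\left(f \right)} = \sqrt{7 + f}$
$H \left(J + N{\left(z{\left(0 - 3 \right)} \right)}\right) = \frac{24 \left(150 + \sqrt{7 - 5}\right)}{11} = \frac{24 \left(150 + \sqrt{2}\right)}{11} = \frac{3600}{11} + \frac{24 \sqrt{2}}{11}$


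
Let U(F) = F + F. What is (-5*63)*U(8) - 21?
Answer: -5061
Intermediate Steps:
U(F) = 2*F
(-5*63)*U(8) - 21 = (-5*63)*(2*8) - 21 = -315*16 - 21 = -5040 - 21 = -5061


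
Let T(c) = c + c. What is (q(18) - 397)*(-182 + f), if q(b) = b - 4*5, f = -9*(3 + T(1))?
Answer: 90573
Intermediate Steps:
T(c) = 2*c
f = -45 (f = -9*(3 + 2*1) = -9*(3 + 2) = -9*5 = -45)
q(b) = -20 + b (q(b) = b - 20 = -20 + b)
(q(18) - 397)*(-182 + f) = ((-20 + 18) - 397)*(-182 - 45) = (-2 - 397)*(-227) = -399*(-227) = 90573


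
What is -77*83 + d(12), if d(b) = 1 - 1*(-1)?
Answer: -6389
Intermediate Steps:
d(b) = 2 (d(b) = 1 + 1 = 2)
-77*83 + d(12) = -77*83 + 2 = -6391 + 2 = -6389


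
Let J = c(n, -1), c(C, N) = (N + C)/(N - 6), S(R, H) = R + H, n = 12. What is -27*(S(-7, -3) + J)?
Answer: 2187/7 ≈ 312.43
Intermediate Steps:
S(R, H) = H + R
c(C, N) = (C + N)/(-6 + N)
J = -11/7 (J = (12 - 1)/(-6 - 1) = 11/(-7) = -⅐*11 = -11/7 ≈ -1.5714)
-27*(S(-7, -3) + J) = -27*((-3 - 7) - 11/7) = -27*(-10 - 11/7) = -27*(-81/7) = 2187/7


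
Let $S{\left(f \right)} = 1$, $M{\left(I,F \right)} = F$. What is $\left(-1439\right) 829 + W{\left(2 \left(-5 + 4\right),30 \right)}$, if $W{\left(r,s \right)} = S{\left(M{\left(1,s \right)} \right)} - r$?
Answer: $-1192928$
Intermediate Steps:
$W{\left(r,s \right)} = 1 - r$
$\left(-1439\right) 829 + W{\left(2 \left(-5 + 4\right),30 \right)} = \left(-1439\right) 829 - \left(-1 + 2 \left(-5 + 4\right)\right) = -1192931 - \left(-1 + 2 \left(-1\right)\right) = -1192931 + \left(1 - -2\right) = -1192931 + \left(1 + 2\right) = -1192931 + 3 = -1192928$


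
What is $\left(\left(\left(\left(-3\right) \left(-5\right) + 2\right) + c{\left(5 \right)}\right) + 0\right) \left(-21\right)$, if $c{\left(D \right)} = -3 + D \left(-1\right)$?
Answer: $-189$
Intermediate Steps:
$c{\left(D \right)} = -3 - D$
$\left(\left(\left(\left(-3\right) \left(-5\right) + 2\right) + c{\left(5 \right)}\right) + 0\right) \left(-21\right) = \left(\left(\left(\left(-3\right) \left(-5\right) + 2\right) - 8\right) + 0\right) \left(-21\right) = \left(\left(\left(15 + 2\right) - 8\right) + 0\right) \left(-21\right) = \left(\left(17 - 8\right) + 0\right) \left(-21\right) = \left(9 + 0\right) \left(-21\right) = 9 \left(-21\right) = -189$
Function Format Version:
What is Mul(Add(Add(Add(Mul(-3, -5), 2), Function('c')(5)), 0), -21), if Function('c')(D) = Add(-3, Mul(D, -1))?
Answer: -189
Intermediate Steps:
Function('c')(D) = Add(-3, Mul(-1, D))
Mul(Add(Add(Add(Mul(-3, -5), 2), Function('c')(5)), 0), -21) = Mul(Add(Add(Add(Mul(-3, -5), 2), Add(-3, Mul(-1, 5))), 0), -21) = Mul(Add(Add(Add(15, 2), Add(-3, -5)), 0), -21) = Mul(Add(Add(17, -8), 0), -21) = Mul(Add(9, 0), -21) = Mul(9, -21) = -189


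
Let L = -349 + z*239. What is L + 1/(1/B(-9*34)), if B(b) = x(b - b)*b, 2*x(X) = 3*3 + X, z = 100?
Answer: 22174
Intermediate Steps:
L = 23551 (L = -349 + 100*239 = -349 + 23900 = 23551)
x(X) = 9/2 + X/2 (x(X) = (3*3 + X)/2 = (9 + X)/2 = 9/2 + X/2)
B(b) = 9*b/2 (B(b) = (9/2 + (b - b)/2)*b = (9/2 + (1/2)*0)*b = (9/2 + 0)*b = 9*b/2)
L + 1/(1/B(-9*34)) = 23551 + 1/(1/(9*(-9*34)/2)) = 23551 + 1/(1/((9/2)*(-306))) = 23551 + 1/(1/(-1377)) = 23551 + 1/(-1/1377) = 23551 - 1377 = 22174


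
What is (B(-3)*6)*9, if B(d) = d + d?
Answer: -324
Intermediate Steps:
B(d) = 2*d
(B(-3)*6)*9 = ((2*(-3))*6)*9 = -6*6*9 = -36*9 = -324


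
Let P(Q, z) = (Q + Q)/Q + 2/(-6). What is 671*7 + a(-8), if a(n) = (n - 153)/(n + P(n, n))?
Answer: 89726/19 ≈ 4722.4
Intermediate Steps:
P(Q, z) = 5/3 (P(Q, z) = (2*Q)/Q + 2*(-⅙) = 2 - ⅓ = 5/3)
a(n) = (-153 + n)/(5/3 + n) (a(n) = (n - 153)/(n + 5/3) = (-153 + n)/(5/3 + n))
671*7 + a(-8) = 671*7 + 3*(-153 - 8)/(5 + 3*(-8)) = 4697 + 3*(-161)/(5 - 24) = 4697 + 3*(-161)/(-19) = 4697 + 3*(-1/19)*(-161) = 4697 + 483/19 = 89726/19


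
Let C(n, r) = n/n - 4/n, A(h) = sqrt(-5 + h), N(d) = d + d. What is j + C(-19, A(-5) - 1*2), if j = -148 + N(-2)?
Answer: -2865/19 ≈ -150.79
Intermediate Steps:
N(d) = 2*d
j = -152 (j = -148 + 2*(-2) = -148 - 4 = -152)
C(n, r) = 1 - 4/n
j + C(-19, A(-5) - 1*2) = -152 + (-4 - 19)/(-19) = -152 - 1/19*(-23) = -152 + 23/19 = -2865/19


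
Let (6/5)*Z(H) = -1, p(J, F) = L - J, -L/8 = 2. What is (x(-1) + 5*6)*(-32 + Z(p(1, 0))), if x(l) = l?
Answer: -5713/6 ≈ -952.17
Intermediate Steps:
L = -16 (L = -8*2 = -16)
p(J, F) = -16 - J
Z(H) = -⅚ (Z(H) = (⅚)*(-1) = -⅚)
(x(-1) + 5*6)*(-32 + Z(p(1, 0))) = (-1 + 5*6)*(-32 - ⅚) = (-1 + 30)*(-197/6) = 29*(-197/6) = -5713/6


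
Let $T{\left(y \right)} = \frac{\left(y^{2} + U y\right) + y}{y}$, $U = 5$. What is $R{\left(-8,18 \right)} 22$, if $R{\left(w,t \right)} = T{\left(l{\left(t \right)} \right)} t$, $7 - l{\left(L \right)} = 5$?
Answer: $3168$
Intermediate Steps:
$l{\left(L \right)} = 2$ ($l{\left(L \right)} = 7 - 5 = 2$)
$T{\left(y \right)} = \frac{y^{2} + 6 y}{y}$ ($T{\left(y \right)} = \frac{\left(y^{2} + 5 y\right) + y}{y} = \frac{y^{2} + 6 y}{y}$)
$R{\left(w,t \right)} = 8 t$ ($R{\left(w,t \right)} = \left(6 + 2\right) t = 8 t$)
$R{\left(-8,18 \right)} 22 = 8 \cdot 18 \cdot 22 = 144 \cdot 22 = 3168$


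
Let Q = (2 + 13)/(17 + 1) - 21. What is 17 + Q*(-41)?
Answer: 5063/6 ≈ 843.83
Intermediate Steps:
Q = -121/6 (Q = 15/18 - 21 = 15*(1/18) - 21 = ⅚ - 21 = -121/6 ≈ -20.167)
17 + Q*(-41) = 17 - 121/6*(-41) = 17 + 4961/6 = 5063/6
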